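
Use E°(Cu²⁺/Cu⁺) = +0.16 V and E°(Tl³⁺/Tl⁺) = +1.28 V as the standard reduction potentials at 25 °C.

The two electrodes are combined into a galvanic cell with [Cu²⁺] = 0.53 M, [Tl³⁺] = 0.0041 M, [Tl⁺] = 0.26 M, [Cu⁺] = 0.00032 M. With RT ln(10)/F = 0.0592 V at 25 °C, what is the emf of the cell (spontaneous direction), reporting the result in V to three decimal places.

Tl³⁺/Tl⁺ is the cathode (higher E°), Cu²⁺/Cu⁺ the anode: E°cell = +1.28 − (+0.16) = +1.12 V, n = 2.
Overall: Tl³⁺(aq) + 2 Cu⁺(aq) → Tl⁺(aq) + 2 Cu²⁺(aq)
Q = [Tl⁺]·[Cu²⁺]^2 / ([Tl³⁺]·[Cu⁺]^2); log Q = 8.240.
E = E° − (0.0592/n) log Q = +1.12 − (0.0592/2)(8.240) = +0.876 V.

+0.876 V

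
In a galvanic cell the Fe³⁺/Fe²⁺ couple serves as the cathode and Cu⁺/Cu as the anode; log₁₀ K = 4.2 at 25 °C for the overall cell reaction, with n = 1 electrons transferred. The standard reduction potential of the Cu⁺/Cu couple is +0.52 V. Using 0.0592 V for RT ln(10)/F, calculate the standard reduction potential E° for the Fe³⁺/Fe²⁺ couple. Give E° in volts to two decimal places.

+0.77 V

E°cell = (0.0592/n)·log K = (0.0592/1)(4.2) = +0.249 V.
Since Fe³⁺/Fe²⁺ is the cathode and Cu⁺/Cu the anode, E°cell = E°(Fe³⁺/Fe²⁺) − E°(Cu⁺/Cu).
So E°(Fe³⁺/Fe²⁺) = E°cell + E°(Cu⁺/Cu) = +0.249 + (+0.52) = +0.77 V.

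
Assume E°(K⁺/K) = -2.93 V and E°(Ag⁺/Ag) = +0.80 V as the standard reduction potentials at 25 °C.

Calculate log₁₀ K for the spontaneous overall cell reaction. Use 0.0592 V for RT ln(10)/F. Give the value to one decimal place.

Cathode: Ag⁺/Ag; anode: K⁺/K. E°cell = +3.73 V, n = 1.
log K = nE°cell / 0.0592 = (1)(+3.73) / 0.0592 = 63.0.

63.0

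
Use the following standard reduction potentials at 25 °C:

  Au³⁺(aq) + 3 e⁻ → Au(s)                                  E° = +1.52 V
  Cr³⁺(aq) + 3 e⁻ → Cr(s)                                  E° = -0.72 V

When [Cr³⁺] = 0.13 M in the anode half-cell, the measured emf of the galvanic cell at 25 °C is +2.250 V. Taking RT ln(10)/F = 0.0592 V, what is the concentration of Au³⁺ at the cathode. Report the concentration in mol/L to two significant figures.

Au³⁺/Au is the cathode, Cr³⁺/Cr the anode: E°cell = +2.24 V, n = 3.
Overall reaction: Au³⁺(aq) + Cr(s) → Au(s) + Cr³⁺(aq); Q = [Cr³⁺]^1/[Au³⁺]^1.
From E = E° − (0.0592/n) log Q: log Q = (E° − E)·n/0.0592 = (+2.24 − (+2.250))·3/0.0592 = -0.5068.
So 1·log[Au³⁺] = 1·log(0.13) − log Q = -0.8861 − (-0.5068) = -0.3793; [Au³⁺] = 10^(-0.3793) ≈ 0.42 M.

0.42 M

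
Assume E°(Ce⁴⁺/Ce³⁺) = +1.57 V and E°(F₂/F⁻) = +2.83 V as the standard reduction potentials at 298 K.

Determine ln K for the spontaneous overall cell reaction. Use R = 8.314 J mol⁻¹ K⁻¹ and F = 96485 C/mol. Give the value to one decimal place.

98.1

Cathode: F₂/F⁻; anode: Ce⁴⁺/Ce³⁺. E°cell = (+2.83) − (+1.57) = +1.26 V, with n = 2.
ΔG° = −nFE° = −RT ln K, so ln K = nFE°/(RT) = (2)(96485)(+1.26) / ((8.314)(298)) = 98.137.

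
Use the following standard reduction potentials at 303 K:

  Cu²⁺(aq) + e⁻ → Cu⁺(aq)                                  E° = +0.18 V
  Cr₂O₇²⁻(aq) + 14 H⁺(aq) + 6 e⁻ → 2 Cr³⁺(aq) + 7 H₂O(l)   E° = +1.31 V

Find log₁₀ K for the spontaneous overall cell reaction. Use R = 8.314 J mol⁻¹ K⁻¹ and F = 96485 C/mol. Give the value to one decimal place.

Cathode: Cr₂O₇²⁻/Cr³⁺; anode: Cu²⁺/Cu⁺. E°cell = (+1.31) − (+0.18) = +1.13 V, with n = 6.
ΔG° = −nFE° = −RT ln K, so ln K = nFE°/(RT) = (6)(96485)(+1.13) / ((8.314)(303)) = 259.679.
log₁₀ K = 259.679 / ln 10 = 112.8.

112.8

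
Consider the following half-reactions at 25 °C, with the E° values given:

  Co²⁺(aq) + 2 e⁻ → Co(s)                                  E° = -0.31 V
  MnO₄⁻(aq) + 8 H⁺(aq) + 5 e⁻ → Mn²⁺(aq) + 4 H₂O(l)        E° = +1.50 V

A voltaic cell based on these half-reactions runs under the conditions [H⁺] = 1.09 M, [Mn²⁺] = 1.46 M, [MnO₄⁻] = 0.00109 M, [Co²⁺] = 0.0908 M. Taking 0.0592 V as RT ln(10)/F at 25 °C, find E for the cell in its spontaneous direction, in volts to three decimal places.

+1.807 V

MnO₄⁻/Mn²⁺ is the cathode (higher E°), Co²⁺/Co the anode: E°cell = +1.50 − (-0.31) = +1.81 V, n = 10.
Overall: 2 MnO₄⁻(aq) + 16 H⁺(aq) + 5 Co(s) → 2 Mn²⁺(aq) + 8 H₂O(l) + 5 Co²⁺(aq)
Q = [Mn²⁺]^2·[Co²⁺]^5 / ([MnO₄⁻]^2·[H⁺]^16); log Q = 0.445.
E = E° − (0.0592/n) log Q = +1.81 − (0.0592/10)(0.445) = +1.807 V.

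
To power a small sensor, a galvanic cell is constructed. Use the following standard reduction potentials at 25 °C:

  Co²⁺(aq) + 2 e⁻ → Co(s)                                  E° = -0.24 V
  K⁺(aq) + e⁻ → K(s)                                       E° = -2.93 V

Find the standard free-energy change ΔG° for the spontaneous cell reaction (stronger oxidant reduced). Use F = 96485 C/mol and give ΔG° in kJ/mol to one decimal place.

Co²⁺/Co (E° = -0.24 V) is the cathode; K⁺/K (E° = -2.93 V) is the anode, so E°cell = +2.69 V.
Balancing electrons gives n = 2 (lcm of 2 and 1).
ΔG° = −nFE° = −(2)(96485)(+2.69) = -519,089 J = -519.1 kJ/mol.

-519.1 kJ/mol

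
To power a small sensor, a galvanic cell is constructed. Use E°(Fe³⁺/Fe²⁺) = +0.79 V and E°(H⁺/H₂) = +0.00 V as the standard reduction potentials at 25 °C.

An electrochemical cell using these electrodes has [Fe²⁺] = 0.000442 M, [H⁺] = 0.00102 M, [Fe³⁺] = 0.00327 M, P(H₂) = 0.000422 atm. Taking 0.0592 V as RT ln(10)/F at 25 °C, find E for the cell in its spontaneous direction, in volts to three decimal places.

Fe³⁺/Fe²⁺ is the cathode (higher E°), H⁺/H₂ the anode: E°cell = +0.79 − (+0.00) = +0.79 V, n = 2.
Overall: 2 Fe³⁺(aq) + H₂(g) → 2 Fe²⁺(aq) + 2 H⁺(aq)
Q = [Fe²⁺]^2·[H⁺]^2 / ([Fe³⁺]^2·P(H₂)); log Q = -4.346.
E = E° − (0.0592/n) log Q = +0.79 − (0.0592/2)(-4.346) = +0.919 V.

+0.919 V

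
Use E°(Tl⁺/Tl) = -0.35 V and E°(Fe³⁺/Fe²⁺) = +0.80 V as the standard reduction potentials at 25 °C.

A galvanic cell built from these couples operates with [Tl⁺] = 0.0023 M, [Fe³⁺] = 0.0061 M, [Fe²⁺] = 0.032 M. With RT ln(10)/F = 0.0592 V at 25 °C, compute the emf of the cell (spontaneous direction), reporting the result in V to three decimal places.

Fe³⁺/Fe²⁺ is the cathode (higher E°), Tl⁺/Tl the anode: E°cell = +0.80 − (-0.35) = +1.15 V, n = 1.
Overall: Fe³⁺(aq) + Tl(s) → Fe²⁺(aq) + Tl⁺(aq)
Q = [Fe²⁺]·[Tl⁺] / ([Fe³⁺]); log Q = -1.918.
E = E° − (0.0592/n) log Q = +1.15 − (0.0592/1)(-1.918) = +1.264 V.

+1.264 V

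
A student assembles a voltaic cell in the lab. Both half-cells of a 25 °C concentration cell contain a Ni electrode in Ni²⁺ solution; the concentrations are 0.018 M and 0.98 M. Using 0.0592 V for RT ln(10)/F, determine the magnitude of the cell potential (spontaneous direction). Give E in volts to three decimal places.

+0.051 V

For a concentration cell E°cell = 0. The 0.98 M side is the cathode (reduction is favoured where [Ni²⁺] is higher).
With n = 2, E = −(0.0592/2) log([Ni²⁺]ₐₙ/[Ni²⁺]꜀ₐₜ) = −(0.0592/2) log(0.018/0.98) = −(0.0592/2)(-1.736) = +0.051 V.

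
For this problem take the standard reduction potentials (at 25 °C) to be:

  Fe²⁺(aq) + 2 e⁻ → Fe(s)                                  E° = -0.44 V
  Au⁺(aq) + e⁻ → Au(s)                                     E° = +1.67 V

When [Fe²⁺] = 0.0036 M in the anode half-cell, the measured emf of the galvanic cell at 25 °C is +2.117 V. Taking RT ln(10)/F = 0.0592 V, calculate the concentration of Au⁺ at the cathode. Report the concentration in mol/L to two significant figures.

0.079 M

Au⁺/Au is the cathode, Fe²⁺/Fe the anode: E°cell = +2.11 V, n = 2.
Overall reaction: 2 Au⁺(aq) + Fe(s) → 2 Au(s) + Fe²⁺(aq); Q = [Fe²⁺]^1/[Au⁺]^2.
From E = E° − (0.0592/n) log Q: log Q = (E° − E)·n/0.0592 = (+2.11 − (+2.117))·2/0.0592 = -0.2365.
So 2·log[Au⁺] = 1·log(0.0036) − log Q = -2.4437 − (-0.2365) = -2.2072; log[Au⁺] = -2.2072 / 2 = -1.1036; [Au⁺] = 10^(-1.1036) ≈ 0.079 M.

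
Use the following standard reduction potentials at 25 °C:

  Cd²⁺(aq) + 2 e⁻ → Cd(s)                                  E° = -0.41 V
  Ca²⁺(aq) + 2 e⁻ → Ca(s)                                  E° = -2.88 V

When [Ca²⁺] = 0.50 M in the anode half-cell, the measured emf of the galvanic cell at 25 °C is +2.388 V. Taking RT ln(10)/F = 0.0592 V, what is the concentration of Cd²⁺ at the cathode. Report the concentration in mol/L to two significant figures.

Cd²⁺/Cd is the cathode, Ca²⁺/Ca the anode: E°cell = +2.47 V, n = 2.
Overall reaction: Cd²⁺(aq) + Ca(s) → Cd(s) + Ca²⁺(aq); Q = [Ca²⁺]^1/[Cd²⁺]^1.
From E = E° − (0.0592/n) log Q: log Q = (E° − E)·n/0.0592 = (+2.47 − (+2.388))·2/0.0592 = 2.7703.
So 1·log[Cd²⁺] = 1·log(0.5) − log Q = -0.3010 − (2.7703) = -3.0713; [Cd²⁺] = 10^(-3.0713) ≈ 0.00085 M.

0.00085 M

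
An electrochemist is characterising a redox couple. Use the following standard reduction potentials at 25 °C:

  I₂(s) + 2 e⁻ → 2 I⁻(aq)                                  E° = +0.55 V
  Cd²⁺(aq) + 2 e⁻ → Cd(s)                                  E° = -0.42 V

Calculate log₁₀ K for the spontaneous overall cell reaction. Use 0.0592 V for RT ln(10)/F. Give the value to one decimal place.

32.8

Cathode: I₂/I⁻; anode: Cd²⁺/Cd. E°cell = +0.97 V, n = 2.
log K = nE°cell / 0.0592 = (2)(+0.97) / 0.0592 = 32.8.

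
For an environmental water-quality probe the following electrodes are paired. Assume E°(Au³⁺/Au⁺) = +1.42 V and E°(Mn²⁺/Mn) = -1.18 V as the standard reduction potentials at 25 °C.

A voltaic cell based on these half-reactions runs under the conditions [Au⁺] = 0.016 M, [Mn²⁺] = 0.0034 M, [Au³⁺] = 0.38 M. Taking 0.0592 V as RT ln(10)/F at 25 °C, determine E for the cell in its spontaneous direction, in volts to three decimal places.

+2.714 V

Au³⁺/Au⁺ is the cathode (higher E°), Mn²⁺/Mn the anode: E°cell = +1.42 − (-1.18) = +2.60 V, n = 2.
Overall: Au³⁺(aq) + Mn(s) → Au⁺(aq) + Mn²⁺(aq)
Q = [Au⁺]·[Mn²⁺] / ([Au³⁺]); log Q = -3.844.
E = E° − (0.0592/n) log Q = +2.60 − (0.0592/2)(-3.844) = +2.714 V.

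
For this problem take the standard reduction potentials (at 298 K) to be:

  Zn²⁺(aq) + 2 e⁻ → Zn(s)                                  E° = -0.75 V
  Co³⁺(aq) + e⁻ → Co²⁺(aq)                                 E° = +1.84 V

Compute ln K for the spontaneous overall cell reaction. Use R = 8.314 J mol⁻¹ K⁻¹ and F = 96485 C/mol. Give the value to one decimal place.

201.7

Cathode: Co³⁺/Co²⁺; anode: Zn²⁺/Zn. E°cell = (+1.84) − (-0.75) = +2.59 V, with n = 2.
ΔG° = −nFE° = −RT ln K, so ln K = nFE°/(RT) = (2)(96485)(+2.59) / ((8.314)(298)) = 201.727.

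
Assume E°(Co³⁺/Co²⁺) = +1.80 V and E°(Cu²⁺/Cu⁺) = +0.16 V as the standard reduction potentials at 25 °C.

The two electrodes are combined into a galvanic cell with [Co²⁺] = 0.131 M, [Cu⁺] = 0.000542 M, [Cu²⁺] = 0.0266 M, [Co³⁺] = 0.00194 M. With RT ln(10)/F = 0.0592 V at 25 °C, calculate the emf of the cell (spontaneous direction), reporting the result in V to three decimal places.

Co³⁺/Co²⁺ is the cathode (higher E°), Cu²⁺/Cu⁺ the anode: E°cell = +1.80 − (+0.16) = +1.64 V, n = 1.
Overall: Co³⁺(aq) + Cu⁺(aq) → Co²⁺(aq) + Cu²⁺(aq)
Q = [Co²⁺]·[Cu²⁺] / ([Co³⁺]·[Cu⁺]); log Q = 3.520.
E = E° − (0.0592/n) log Q = +1.64 − (0.0592/1)(3.520) = +1.432 V.

+1.432 V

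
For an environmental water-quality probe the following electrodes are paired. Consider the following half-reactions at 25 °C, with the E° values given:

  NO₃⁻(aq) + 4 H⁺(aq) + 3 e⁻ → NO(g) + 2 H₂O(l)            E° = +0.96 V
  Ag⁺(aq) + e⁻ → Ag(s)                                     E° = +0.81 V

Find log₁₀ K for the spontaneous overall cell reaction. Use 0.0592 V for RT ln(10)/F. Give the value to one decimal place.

Cathode: NO₃⁻/NO; anode: Ag⁺/Ag. E°cell = +0.15 V, n = 3.
log K = nE°cell / 0.0592 = (3)(+0.15) / 0.0592 = 7.6.

7.6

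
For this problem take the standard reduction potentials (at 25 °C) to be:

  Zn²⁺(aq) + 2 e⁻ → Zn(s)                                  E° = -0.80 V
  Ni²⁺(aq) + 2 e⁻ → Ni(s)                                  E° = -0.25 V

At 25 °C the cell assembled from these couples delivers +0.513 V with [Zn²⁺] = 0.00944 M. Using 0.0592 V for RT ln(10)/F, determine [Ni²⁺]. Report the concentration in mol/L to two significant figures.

0.00053 M

Ni²⁺/Ni is the cathode, Zn²⁺/Zn the anode: E°cell = +0.55 V, n = 2.
Overall reaction: Ni²⁺(aq) + Zn(s) → Ni(s) + Zn²⁺(aq); Q = [Zn²⁺]^1/[Ni²⁺]^1.
From E = E° − (0.0592/n) log Q: log Q = (E° − E)·n/0.0592 = (+0.55 − (+0.513))·2/0.0592 = 1.2500.
So 1·log[Ni²⁺] = 1·log(0.00944) − log Q = -2.0250 − (1.2500) = -3.2750; [Ni²⁺] = 10^(-3.2750) ≈ 0.00053 M.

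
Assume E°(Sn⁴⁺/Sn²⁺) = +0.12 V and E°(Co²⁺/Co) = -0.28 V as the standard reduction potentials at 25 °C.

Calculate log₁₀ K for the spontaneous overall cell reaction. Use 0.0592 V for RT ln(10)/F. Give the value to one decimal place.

13.5

Cathode: Sn⁴⁺/Sn²⁺; anode: Co²⁺/Co. E°cell = +0.40 V, n = 2.
log K = nE°cell / 0.0592 = (2)(+0.40) / 0.0592 = 13.5.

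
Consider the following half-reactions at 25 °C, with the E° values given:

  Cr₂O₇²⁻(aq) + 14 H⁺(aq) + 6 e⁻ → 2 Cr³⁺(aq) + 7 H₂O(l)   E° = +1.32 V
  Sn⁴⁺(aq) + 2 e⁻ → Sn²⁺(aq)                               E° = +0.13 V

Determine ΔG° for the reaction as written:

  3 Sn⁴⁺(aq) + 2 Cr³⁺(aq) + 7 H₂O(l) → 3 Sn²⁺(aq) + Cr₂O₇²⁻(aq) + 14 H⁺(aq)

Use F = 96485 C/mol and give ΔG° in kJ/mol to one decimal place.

As written, Sn⁴⁺/Sn²⁺ is reduced (cathode) and Cr₂O₇²⁻/Cr³⁺ is oxidised (anode), so E°cell = (+0.13) − (+1.32) = -1.19 V.
Balancing electrons gives n = 6.
ΔG° = −nFE° = −(6)(96485)(-1.19) = 688,903 J = +688.9 kJ/mol.

+688.9 kJ/mol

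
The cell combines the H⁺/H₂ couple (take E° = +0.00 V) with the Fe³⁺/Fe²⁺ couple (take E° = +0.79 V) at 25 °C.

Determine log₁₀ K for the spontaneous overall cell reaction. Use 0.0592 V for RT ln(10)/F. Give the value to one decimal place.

26.7

Cathode: Fe³⁺/Fe²⁺; anode: H⁺/H₂. E°cell = +0.79 V, n = 2.
log K = nE°cell / 0.0592 = (2)(+0.79) / 0.0592 = 26.7.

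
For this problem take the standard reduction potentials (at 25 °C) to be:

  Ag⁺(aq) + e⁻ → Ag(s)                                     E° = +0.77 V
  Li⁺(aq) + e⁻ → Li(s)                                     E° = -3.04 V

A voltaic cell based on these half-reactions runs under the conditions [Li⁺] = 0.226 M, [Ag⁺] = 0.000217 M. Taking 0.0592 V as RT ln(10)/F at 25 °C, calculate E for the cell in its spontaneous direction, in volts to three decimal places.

+3.631 V

Ag⁺/Ag is the cathode (higher E°), Li⁺/Li the anode: E°cell = +0.77 − (-3.04) = +3.81 V, n = 1.
Overall: Ag⁺(aq) + Li(s) → Ag(s) + Li⁺(aq)
Q = [Li⁺] / ([Ag⁺]); log Q = 3.018.
E = E° − (0.0592/n) log Q = +3.81 − (0.0592/1)(3.018) = +3.631 V.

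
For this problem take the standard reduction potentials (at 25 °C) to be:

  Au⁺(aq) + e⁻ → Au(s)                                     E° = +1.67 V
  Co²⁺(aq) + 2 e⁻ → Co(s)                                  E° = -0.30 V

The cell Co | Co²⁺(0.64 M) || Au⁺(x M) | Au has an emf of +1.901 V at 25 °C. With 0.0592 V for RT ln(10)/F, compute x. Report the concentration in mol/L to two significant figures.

0.055 M

Au⁺/Au is the cathode, Co²⁺/Co the anode: E°cell = +1.97 V, n = 2.
Overall reaction: 2 Au⁺(aq) + Co(s) → 2 Au(s) + Co²⁺(aq); Q = [Co²⁺]^1/[Au⁺]^2.
From E = E° − (0.0592/n) log Q: log Q = (E° − E)·n/0.0592 = (+1.97 − (+1.901))·2/0.0592 = 2.3311.
So 2·log[Au⁺] = 1·log(0.64) − log Q = -0.1938 − (2.3311) = -2.5249; log[Au⁺] = -2.5249 / 2 = -1.2625; [Au⁺] = 10^(-1.2625) ≈ 0.055 M.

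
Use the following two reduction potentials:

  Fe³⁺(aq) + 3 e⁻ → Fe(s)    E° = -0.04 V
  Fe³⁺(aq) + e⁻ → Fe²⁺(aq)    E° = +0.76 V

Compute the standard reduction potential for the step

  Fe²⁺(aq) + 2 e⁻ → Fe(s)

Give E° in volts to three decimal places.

Sequential free energies add, so n₃E°₃ = n₁E°₁ + n₂E°₂.
With n₃ = 3, and the known step contributing 1×(+0.76) V, the unknown satisfies 2·E° = 3×(-0.04) − 1×(+0.76) = -0.880.
E° = -0.880 / 2 = -0.440 V.

-0.440 V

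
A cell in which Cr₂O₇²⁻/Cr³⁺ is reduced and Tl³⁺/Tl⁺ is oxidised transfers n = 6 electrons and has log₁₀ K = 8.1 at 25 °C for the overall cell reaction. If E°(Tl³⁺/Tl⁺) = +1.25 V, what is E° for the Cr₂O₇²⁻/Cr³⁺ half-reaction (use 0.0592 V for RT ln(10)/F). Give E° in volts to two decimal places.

E°cell = (0.0592/n)·log K = (0.0592/6)(8.1) = +0.080 V.
Since Cr₂O₇²⁻/Cr³⁺ is the cathode and Tl³⁺/Tl⁺ the anode, E°cell = E°(Cr₂O₇²⁻/Cr³⁺) − E°(Tl³⁺/Tl⁺).
So E°(Cr₂O₇²⁻/Cr³⁺) = E°cell + E°(Tl³⁺/Tl⁺) = +0.080 + (+1.25) = +1.33 V.

+1.33 V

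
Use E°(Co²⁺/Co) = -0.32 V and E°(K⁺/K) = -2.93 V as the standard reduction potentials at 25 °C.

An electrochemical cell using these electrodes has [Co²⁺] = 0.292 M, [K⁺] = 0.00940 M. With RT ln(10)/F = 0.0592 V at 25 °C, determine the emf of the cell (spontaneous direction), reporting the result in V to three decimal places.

Co²⁺/Co is the cathode (higher E°), K⁺/K the anode: E°cell = -0.32 − (-2.93) = +2.61 V, n = 2.
Overall: Co²⁺(aq) + 2 K(s) → Co(s) + 2 K⁺(aq)
Q = [K⁺]^2 / ([Co²⁺]); log Q = -3.519.
E = E° − (0.0592/n) log Q = +2.61 − (0.0592/2)(-3.519) = +2.714 V.

+2.714 V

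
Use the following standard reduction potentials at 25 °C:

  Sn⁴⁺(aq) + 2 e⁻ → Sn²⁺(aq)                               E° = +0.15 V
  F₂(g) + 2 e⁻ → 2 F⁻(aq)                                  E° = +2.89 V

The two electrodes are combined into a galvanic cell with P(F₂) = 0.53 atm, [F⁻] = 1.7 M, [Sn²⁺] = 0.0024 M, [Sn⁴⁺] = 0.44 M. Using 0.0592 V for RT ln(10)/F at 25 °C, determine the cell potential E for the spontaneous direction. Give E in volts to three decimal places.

+2.651 V

F₂/F⁻ is the cathode (higher E°), Sn⁴⁺/Sn²⁺ the anode: E°cell = +2.89 − (+0.15) = +2.74 V, n = 2.
Overall: F₂(g) + Sn²⁺(aq) → 2 F⁻(aq) + Sn⁴⁺(aq)
Q = [F⁻]^2·[Sn⁴⁺] / (P(F₂)·[Sn²⁺]); log Q = 3.000.
E = E° − (0.0592/n) log Q = +2.74 − (0.0592/2)(3.000) = +2.651 V.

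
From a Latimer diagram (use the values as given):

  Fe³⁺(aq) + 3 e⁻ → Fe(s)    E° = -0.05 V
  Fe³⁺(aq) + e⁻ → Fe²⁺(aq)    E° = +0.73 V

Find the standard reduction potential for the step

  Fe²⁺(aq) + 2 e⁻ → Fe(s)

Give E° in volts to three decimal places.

-0.440 V

Sequential free energies add, so n₃E°₃ = n₁E°₁ + n₂E°₂.
With n₃ = 3, and the known step contributing 1×(+0.73) V, the unknown satisfies 2·E° = 3×(-0.05) − 1×(+0.73) = -0.880.
E° = -0.880 / 2 = -0.440 V.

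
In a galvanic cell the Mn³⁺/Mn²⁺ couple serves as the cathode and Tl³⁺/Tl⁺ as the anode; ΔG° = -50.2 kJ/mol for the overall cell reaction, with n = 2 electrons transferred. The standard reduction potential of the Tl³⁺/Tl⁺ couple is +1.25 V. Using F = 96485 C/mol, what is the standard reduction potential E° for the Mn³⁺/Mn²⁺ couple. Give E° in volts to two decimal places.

+1.51 V

E°cell = −ΔG°/(nF) = −(-50.2×10³)/((2)(96485)) = +0.260 V.
Since Mn³⁺/Mn²⁺ is the cathode and Tl³⁺/Tl⁺ the anode, E°cell = E°(Mn³⁺/Mn²⁺) − E°(Tl³⁺/Tl⁺).
So E°(Mn³⁺/Mn²⁺) = E°cell + E°(Tl³⁺/Tl⁺) = +0.260 + (+1.25) = +1.51 V.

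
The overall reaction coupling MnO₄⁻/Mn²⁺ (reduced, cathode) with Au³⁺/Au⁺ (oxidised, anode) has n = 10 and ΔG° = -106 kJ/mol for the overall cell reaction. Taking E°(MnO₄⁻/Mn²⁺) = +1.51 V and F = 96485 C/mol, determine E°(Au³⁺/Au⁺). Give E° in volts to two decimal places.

+1.40 V

E°cell = −ΔG°/(nF) = −(-106×10³)/((10)(96485)) = +0.110 V.
Since MnO₄⁻/Mn²⁺ is the cathode and Au³⁺/Au⁺ the anode, E°cell = E°(MnO₄⁻/Mn²⁺) − E°(Au³⁺/Au⁺).
So E°(Au³⁺/Au⁺) = E°(MnO₄⁻/Mn²⁺) − E°cell = (+1.51) − (+0.110) = +1.40 V.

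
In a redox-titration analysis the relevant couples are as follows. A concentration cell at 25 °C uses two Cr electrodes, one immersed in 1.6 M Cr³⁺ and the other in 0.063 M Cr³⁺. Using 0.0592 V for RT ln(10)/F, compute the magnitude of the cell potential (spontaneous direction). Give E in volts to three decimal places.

+0.028 V

For a concentration cell E°cell = 0. The 1.6 M side is the cathode (reduction is favoured where [Cr³⁺] is higher).
With n = 3, E = −(0.0592/3) log([Cr³⁺]ₐₙ/[Cr³⁺]꜀ₐₜ) = −(0.0592/3) log(0.063/1.6) = −(0.0592/3)(-1.405) = +0.028 V.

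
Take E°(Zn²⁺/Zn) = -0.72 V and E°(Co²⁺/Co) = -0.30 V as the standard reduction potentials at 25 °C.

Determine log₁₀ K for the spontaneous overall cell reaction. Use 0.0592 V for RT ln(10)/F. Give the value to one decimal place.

14.2

Cathode: Co²⁺/Co; anode: Zn²⁺/Zn. E°cell = +0.42 V, n = 2.
log K = nE°cell / 0.0592 = (2)(+0.42) / 0.0592 = 14.2.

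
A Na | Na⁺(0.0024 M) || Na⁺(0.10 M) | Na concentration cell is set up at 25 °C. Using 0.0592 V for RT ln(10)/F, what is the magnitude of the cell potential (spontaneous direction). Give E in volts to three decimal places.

For a concentration cell E°cell = 0. The 0.10 M side is the cathode (reduction is favoured where [Na⁺] is higher).
With n = 1, E = −(0.0592/1) log([Na⁺]ₐₙ/[Na⁺]꜀ₐₜ) = −(0.0592/1) log(0.0024/0.1) = −(0.0592/1)(-1.620) = +0.096 V.

+0.096 V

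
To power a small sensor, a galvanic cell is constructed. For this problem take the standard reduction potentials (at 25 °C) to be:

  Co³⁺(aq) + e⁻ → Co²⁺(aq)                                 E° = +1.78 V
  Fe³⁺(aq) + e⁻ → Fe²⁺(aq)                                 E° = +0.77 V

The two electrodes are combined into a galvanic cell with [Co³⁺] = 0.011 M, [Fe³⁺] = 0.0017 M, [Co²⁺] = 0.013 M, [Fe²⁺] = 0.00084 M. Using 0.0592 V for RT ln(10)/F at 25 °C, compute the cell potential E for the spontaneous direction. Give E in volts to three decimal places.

+0.988 V

Co³⁺/Co²⁺ is the cathode (higher E°), Fe³⁺/Fe²⁺ the anode: E°cell = +1.78 − (+0.77) = +1.01 V, n = 1.
Overall: Co³⁺(aq) + Fe²⁺(aq) → Co²⁺(aq) + Fe³⁺(aq)
Q = [Co²⁺]·[Fe³⁺] / ([Co³⁺]·[Fe²⁺]); log Q = 0.379.
E = E° − (0.0592/n) log Q = +1.01 − (0.0592/1)(0.379) = +0.988 V.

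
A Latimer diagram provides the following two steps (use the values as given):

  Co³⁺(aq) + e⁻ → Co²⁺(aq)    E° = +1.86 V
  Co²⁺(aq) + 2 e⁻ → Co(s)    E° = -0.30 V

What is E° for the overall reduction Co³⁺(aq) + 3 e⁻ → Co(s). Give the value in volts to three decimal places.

+0.420 V

Standard free energies of sequential steps add: ΔG°₃ = ΔG°₁ + ΔG°₂, so n₃E°₃ = n₁E°₁ + n₂E°₂.
E°₃ = (1×+1.86 + 2×-0.30) / 3 = (+1.260) / 3 = +0.420 V.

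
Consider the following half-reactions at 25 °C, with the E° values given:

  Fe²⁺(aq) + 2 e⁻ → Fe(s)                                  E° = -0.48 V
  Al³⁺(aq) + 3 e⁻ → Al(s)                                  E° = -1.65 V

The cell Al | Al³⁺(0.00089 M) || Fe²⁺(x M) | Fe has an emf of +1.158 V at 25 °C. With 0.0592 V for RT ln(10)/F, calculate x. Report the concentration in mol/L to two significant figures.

Fe²⁺/Fe is the cathode, Al³⁺/Al the anode: E°cell = +1.17 V, n = 6.
Overall reaction: 3 Fe²⁺(aq) + 2 Al(s) → 3 Fe(s) + 2 Al³⁺(aq); Q = [Al³⁺]^2/[Fe²⁺]^3.
From E = E° − (0.0592/n) log Q: log Q = (E° − E)·n/0.0592 = (+1.17 − (+1.158))·6/0.0592 = 1.2162.
So 3·log[Fe²⁺] = 2·log(0.00089) − log Q = -6.1012 − (1.2162) = -7.3174; log[Fe²⁺] = -7.3174 / 3 = -2.4391; [Fe²⁺] = 10^(-2.4391) ≈ 0.0036 M.

0.0036 M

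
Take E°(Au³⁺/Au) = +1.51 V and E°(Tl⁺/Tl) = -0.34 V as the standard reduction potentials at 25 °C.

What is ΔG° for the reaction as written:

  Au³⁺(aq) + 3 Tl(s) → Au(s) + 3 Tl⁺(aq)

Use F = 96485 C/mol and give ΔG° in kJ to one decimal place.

-535.5 kJ

As written, Au³⁺/Au is reduced (cathode) and Tl⁺/Tl is oxidised (anode), so E°cell = (+1.51) − (-0.34) = +1.85 V.
Balancing electrons gives n = 3.
ΔG° = −nFE° = −(3)(96485)(+1.85) = -535,492 J = -535.5 kJ.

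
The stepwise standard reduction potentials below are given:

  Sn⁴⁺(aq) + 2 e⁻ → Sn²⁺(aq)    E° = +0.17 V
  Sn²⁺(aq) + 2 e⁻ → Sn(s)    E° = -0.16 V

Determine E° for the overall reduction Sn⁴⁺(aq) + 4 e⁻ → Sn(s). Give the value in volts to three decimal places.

+0.005 V

Adding the free-energy changes (−nFE°) of the two steps gives −n₃FE°₃ = −n₁FE°₁ − n₂FE°₂.
E°₃ = (2×+0.17 + 2×-0.16) / 4 = (+0.020) / 4 = +0.005 V.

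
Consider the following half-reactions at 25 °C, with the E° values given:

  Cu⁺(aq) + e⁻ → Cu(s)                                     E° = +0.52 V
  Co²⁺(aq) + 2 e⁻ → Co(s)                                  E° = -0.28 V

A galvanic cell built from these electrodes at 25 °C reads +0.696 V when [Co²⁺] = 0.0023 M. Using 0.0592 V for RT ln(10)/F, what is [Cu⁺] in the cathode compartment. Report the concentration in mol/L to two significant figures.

0.00084 M

Cu⁺/Cu is the cathode, Co²⁺/Co the anode: E°cell = +0.80 V, n = 2.
Overall reaction: 2 Cu⁺(aq) + Co(s) → 2 Cu(s) + Co²⁺(aq); Q = [Co²⁺]^1/[Cu⁺]^2.
From E = E° − (0.0592/n) log Q: log Q = (E° − E)·n/0.0592 = (+0.80 − (+0.696))·2/0.0592 = 3.5135.
So 2·log[Cu⁺] = 1·log(0.0023) − log Q = -2.6383 − (3.5135) = -6.1518; log[Cu⁺] = -6.1518 / 2 = -3.0759; [Cu⁺] = 10^(-3.0759) ≈ 0.00084 M.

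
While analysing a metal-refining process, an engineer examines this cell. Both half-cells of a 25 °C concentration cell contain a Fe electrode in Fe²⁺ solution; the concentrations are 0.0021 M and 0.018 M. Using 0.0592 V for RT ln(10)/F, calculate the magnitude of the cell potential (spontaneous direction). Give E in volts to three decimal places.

+0.028 V

For a concentration cell E°cell = 0. The 0.018 M side is the cathode (reduction is favoured where [Fe²⁺] is higher).
With n = 2, E = −(0.0592/2) log([Fe²⁺]ₐₙ/[Fe²⁺]꜀ₐₜ) = −(0.0592/2) log(0.0021/0.018) = −(0.0592/2)(-0.933) = +0.028 V.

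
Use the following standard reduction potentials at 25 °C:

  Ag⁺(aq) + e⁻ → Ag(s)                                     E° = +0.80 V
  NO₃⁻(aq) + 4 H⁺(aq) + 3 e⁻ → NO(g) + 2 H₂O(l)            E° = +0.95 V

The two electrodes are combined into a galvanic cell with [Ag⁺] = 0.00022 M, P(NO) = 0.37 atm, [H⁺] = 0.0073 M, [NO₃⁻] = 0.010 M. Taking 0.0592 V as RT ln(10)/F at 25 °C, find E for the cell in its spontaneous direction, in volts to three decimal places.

+0.167 V

NO₃⁻/NO is the cathode (higher E°), Ag⁺/Ag the anode: E°cell = +0.95 − (+0.80) = +0.15 V, n = 3.
Overall: NO₃⁻(aq) + 4 H⁺(aq) + 3 Ag(s) → NO(g) + 2 H₂O(l) + 3 Ag⁺(aq)
Q = P(NO)·[Ag⁺]^3 / ([NO₃⁻]·[H⁺]^4); log Q = -0.858.
E = E° − (0.0592/n) log Q = +0.15 − (0.0592/3)(-0.858) = +0.167 V.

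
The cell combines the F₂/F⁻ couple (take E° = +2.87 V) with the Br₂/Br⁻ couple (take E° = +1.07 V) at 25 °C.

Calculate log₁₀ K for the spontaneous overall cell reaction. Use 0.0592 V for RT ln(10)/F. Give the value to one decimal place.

Cathode: F₂/F⁻; anode: Br₂/Br⁻. E°cell = +1.80 V, n = 2.
log K = nE°cell / 0.0592 = (2)(+1.80) / 0.0592 = 60.8.

60.8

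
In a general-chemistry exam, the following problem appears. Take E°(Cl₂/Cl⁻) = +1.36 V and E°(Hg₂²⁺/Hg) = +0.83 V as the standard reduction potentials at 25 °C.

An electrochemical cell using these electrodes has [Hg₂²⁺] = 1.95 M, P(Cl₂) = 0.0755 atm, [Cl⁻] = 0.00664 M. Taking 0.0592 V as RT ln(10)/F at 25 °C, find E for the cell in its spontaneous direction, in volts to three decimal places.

Cl₂/Cl⁻ is the cathode (higher E°), Hg₂²⁺/Hg the anode: E°cell = +1.36 − (+0.83) = +0.53 V, n = 2.
Overall: Cl₂(g) + 2 Hg(l) → 2 Cl⁻(aq) + Hg₂²⁺(aq)
Q = [Cl⁻]^2·[Hg₂²⁺] / (P(Cl₂)); log Q = -2.944.
E = E° − (0.0592/n) log Q = +0.53 − (0.0592/2)(-2.944) = +0.617 V.

+0.617 V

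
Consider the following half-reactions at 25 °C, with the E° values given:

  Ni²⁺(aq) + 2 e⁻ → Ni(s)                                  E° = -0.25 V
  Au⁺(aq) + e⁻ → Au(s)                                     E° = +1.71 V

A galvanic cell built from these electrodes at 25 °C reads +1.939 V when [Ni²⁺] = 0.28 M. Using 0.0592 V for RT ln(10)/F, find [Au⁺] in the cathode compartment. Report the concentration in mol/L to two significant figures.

Au⁺/Au is the cathode, Ni²⁺/Ni the anode: E°cell = +1.96 V, n = 2.
Overall reaction: 2 Au⁺(aq) + Ni(s) → 2 Au(s) + Ni²⁺(aq); Q = [Ni²⁺]^1/[Au⁺]^2.
From E = E° − (0.0592/n) log Q: log Q = (E° − E)·n/0.0592 = (+1.96 − (+1.939))·2/0.0592 = 0.7095.
So 2·log[Au⁺] = 1·log(0.28) − log Q = -0.5528 − (0.7095) = -1.2623; log[Au⁺] = -1.2623 / 2 = -0.6311; [Au⁺] = 10^(-0.6311) ≈ 0.23 M.

0.23 M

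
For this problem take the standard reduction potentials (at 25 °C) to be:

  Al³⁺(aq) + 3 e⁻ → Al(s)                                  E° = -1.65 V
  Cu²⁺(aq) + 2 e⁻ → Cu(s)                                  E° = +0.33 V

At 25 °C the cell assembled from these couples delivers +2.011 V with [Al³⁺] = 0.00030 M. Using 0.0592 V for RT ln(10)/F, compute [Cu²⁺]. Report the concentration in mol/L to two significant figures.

Cu²⁺/Cu is the cathode, Al³⁺/Al the anode: E°cell = +1.98 V, n = 6.
Overall reaction: 3 Cu²⁺(aq) + 2 Al(s) → 3 Cu(s) + 2 Al³⁺(aq); Q = [Al³⁺]^2/[Cu²⁺]^3.
From E = E° − (0.0592/n) log Q: log Q = (E° − E)·n/0.0592 = (+1.98 − (+2.011))·6/0.0592 = -3.1419.
So 3·log[Cu²⁺] = 2·log(0.0003) − log Q = -7.0458 − (-3.1419) = -3.9039; log[Cu²⁺] = -3.9039 / 3 = -1.3013; [Cu²⁺] = 10^(-1.3013) ≈ 0.050 M.

0.050 M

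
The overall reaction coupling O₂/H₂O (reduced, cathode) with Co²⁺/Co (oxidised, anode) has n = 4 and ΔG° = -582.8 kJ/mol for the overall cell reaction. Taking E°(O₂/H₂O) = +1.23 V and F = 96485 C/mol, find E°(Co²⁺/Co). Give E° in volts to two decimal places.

E°cell = −ΔG°/(nF) = −(-582.8×10³)/((4)(96485)) = +1.510 V.
Since O₂/H₂O is the cathode and Co²⁺/Co the anode, E°cell = E°(O₂/H₂O) − E°(Co²⁺/Co).
So E°(Co²⁺/Co) = E°(O₂/H₂O) − E°cell = (+1.23) − (+1.510) = -0.28 V.

-0.28 V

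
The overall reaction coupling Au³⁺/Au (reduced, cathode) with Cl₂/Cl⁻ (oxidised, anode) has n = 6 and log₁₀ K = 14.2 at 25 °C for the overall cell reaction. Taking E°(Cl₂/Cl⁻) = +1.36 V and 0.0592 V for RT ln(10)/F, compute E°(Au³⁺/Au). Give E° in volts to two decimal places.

E°cell = (0.0592/n)·log K = (0.0592/6)(14.2) = +0.140 V.
Since Au³⁺/Au is the cathode and Cl₂/Cl⁻ the anode, E°cell = E°(Au³⁺/Au) − E°(Cl₂/Cl⁻).
So E°(Au³⁺/Au) = E°cell + E°(Cl₂/Cl⁻) = +0.140 + (+1.36) = +1.50 V.

+1.50 V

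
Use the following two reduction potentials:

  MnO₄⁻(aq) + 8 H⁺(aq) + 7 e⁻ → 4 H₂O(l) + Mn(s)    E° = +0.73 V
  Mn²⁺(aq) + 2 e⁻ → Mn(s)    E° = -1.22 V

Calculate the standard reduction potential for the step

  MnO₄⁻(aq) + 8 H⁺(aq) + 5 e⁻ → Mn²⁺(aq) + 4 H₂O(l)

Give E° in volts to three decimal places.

+1.510 V

Sequential free energies add, so n₃E°₃ = n₁E°₁ + n₂E°₂.
With n₃ = 7, and the known step contributing 2×(-1.22) V, the unknown satisfies 5·E° = 7×(+0.73) − 2×(-1.22) = +7.550.
E° = +7.550 / 5 = +1.510 V.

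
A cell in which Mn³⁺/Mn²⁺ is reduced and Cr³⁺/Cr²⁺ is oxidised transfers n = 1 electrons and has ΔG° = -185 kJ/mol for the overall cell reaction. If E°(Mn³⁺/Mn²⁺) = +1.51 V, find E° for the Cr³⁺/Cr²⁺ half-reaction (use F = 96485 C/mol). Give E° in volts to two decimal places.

E°cell = −ΔG°/(nF) = −(-185×10³)/((1)(96485)) = +1.917 V.
Since Mn³⁺/Mn²⁺ is the cathode and Cr³⁺/Cr²⁺ the anode, E°cell = E°(Mn³⁺/Mn²⁺) − E°(Cr³⁺/Cr²⁺).
So E°(Cr³⁺/Cr²⁺) = E°(Mn³⁺/Mn²⁺) − E°cell = (+1.51) − (+1.917) = -0.41 V.

-0.41 V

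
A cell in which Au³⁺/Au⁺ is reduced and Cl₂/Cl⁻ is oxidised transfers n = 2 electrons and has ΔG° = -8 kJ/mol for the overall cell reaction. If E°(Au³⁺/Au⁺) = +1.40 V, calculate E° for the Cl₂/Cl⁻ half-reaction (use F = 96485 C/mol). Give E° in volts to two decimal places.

+1.36 V

E°cell = −ΔG°/(nF) = −(-8×10³)/((2)(96485)) = +0.041 V.
Since Au³⁺/Au⁺ is the cathode and Cl₂/Cl⁻ the anode, E°cell = E°(Au³⁺/Au⁺) − E°(Cl₂/Cl⁻).
So E°(Cl₂/Cl⁻) = E°(Au³⁺/Au⁺) − E°cell = (+1.40) − (+0.041) = +1.36 V.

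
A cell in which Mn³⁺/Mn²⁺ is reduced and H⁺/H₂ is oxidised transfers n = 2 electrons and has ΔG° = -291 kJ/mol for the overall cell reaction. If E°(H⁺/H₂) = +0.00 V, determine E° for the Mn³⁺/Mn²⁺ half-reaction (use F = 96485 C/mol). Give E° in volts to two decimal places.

E°cell = −ΔG°/(nF) = −(-291×10³)/((2)(96485)) = +1.508 V.
Since Mn³⁺/Mn²⁺ is the cathode and H⁺/H₂ the anode, E°cell = E°(Mn³⁺/Mn²⁺) − E°(H⁺/H₂).
So E°(Mn³⁺/Mn²⁺) = E°cell + E°(H⁺/H₂) = +1.508 + (+0.00) = +1.51 V.

+1.51 V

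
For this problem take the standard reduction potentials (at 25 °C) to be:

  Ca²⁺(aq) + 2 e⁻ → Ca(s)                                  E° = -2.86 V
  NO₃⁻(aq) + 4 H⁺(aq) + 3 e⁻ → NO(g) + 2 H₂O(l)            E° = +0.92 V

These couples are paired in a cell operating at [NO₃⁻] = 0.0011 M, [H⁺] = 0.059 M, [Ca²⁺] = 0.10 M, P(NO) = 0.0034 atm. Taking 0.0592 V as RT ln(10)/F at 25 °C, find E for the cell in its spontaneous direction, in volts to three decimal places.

NO₃⁻/NO is the cathode (higher E°), Ca²⁺/Ca the anode: E°cell = +0.92 − (-2.86) = +3.78 V, n = 6.
Overall: 2 NO₃⁻(aq) + 8 H⁺(aq) + 3 Ca(s) → 2 NO(g) + 4 H₂O(l) + 3 Ca²⁺(aq)
Q = P(NO)^2·[Ca²⁺]^3 / ([NO₃⁻]^2·[H⁺]^8); log Q = 7.813.
E = E° − (0.0592/n) log Q = +3.78 − (0.0592/6)(7.813) = +3.703 V.

+3.703 V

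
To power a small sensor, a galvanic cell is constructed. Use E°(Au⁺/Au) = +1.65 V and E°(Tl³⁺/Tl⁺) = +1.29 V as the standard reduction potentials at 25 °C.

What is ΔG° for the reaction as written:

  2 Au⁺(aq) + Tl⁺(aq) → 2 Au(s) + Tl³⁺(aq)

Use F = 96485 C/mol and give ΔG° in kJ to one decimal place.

As written, Au⁺/Au is reduced (cathode) and Tl³⁺/Tl⁺ is oxidised (anode), so E°cell = (+1.65) − (+1.29) = +0.36 V.
Balancing electrons gives n = 2.
ΔG° = −nFE° = −(2)(96485)(+0.36) = -69,469 J = -69.5 kJ.

-69.5 kJ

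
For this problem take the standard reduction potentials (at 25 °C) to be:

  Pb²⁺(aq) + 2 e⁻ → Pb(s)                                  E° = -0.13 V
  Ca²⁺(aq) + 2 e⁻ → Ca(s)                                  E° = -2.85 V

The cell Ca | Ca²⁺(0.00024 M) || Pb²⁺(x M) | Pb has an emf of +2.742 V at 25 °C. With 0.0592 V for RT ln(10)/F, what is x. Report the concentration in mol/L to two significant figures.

Pb²⁺/Pb is the cathode, Ca²⁺/Ca the anode: E°cell = +2.72 V, n = 2.
Overall reaction: Pb²⁺(aq) + Ca(s) → Pb(s) + Ca²⁺(aq); Q = [Ca²⁺]^1/[Pb²⁺]^1.
From E = E° − (0.0592/n) log Q: log Q = (E° − E)·n/0.0592 = (+2.72 − (+2.742))·2/0.0592 = -0.7432.
So 1·log[Pb²⁺] = 1·log(0.00024) − log Q = -3.6198 − (-0.7432) = -2.8766; [Pb²⁺] = 10^(-2.8766) ≈ 0.0013 M.

0.0013 M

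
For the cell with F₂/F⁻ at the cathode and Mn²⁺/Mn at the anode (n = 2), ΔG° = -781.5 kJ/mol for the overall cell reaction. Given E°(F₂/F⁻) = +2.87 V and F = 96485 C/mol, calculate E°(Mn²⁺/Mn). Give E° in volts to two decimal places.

-1.18 V

E°cell = −ΔG°/(nF) = −(-781.5×10³)/((2)(96485)) = +4.050 V.
Since F₂/F⁻ is the cathode and Mn²⁺/Mn the anode, E°cell = E°(F₂/F⁻) − E°(Mn²⁺/Mn).
So E°(Mn²⁺/Mn) = E°(F₂/F⁻) − E°cell = (+2.87) − (+4.050) = -1.18 V.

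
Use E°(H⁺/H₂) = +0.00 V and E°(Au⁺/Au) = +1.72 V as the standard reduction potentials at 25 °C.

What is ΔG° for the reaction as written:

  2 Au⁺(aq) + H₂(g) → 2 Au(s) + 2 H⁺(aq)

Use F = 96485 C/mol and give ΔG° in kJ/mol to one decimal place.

-331.9 kJ/mol

As written, Au⁺/Au is reduced (cathode) and H⁺/H₂ is oxidised (anode), so E°cell = (+1.72) − (+0.00) = +1.72 V.
Balancing electrons gives n = 2.
ΔG° = −nFE° = −(2)(96485)(+1.72) = -331,908 J = -331.9 kJ/mol.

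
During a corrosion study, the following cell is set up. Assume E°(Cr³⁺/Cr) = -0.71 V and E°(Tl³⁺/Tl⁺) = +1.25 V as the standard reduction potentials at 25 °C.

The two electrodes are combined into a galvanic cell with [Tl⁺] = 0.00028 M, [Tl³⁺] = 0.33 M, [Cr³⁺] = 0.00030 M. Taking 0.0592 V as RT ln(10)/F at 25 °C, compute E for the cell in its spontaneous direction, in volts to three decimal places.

+2.120 V

Tl³⁺/Tl⁺ is the cathode (higher E°), Cr³⁺/Cr the anode: E°cell = +1.25 − (-0.71) = +1.96 V, n = 6.
Overall: 3 Tl³⁺(aq) + 2 Cr(s) → 3 Tl⁺(aq) + 2 Cr³⁺(aq)
Q = [Tl⁺]^3·[Cr³⁺]^2 / ([Tl³⁺]^3); log Q = -16.260.
E = E° − (0.0592/n) log Q = +1.96 − (0.0592/6)(-16.260) = +2.120 V.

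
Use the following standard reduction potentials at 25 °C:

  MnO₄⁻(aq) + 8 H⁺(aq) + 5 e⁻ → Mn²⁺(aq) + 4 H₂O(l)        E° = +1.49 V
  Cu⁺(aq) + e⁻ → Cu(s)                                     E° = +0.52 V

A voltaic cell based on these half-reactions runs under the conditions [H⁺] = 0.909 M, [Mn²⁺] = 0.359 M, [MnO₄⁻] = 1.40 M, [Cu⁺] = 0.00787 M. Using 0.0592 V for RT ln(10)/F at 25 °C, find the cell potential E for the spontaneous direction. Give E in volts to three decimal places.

MnO₄⁻/Mn²⁺ is the cathode (higher E°), Cu⁺/Cu the anode: E°cell = +1.49 − (+0.52) = +0.97 V, n = 5.
Overall: MnO₄⁻(aq) + 8 H⁺(aq) + 5 Cu(s) → Mn²⁺(aq) + 4 H₂O(l) + 5 Cu⁺(aq)
Q = [Mn²⁺]·[Cu⁺]^5 / ([MnO₄⁻]·[H⁺]^8); log Q = -10.780.
E = E° − (0.0592/n) log Q = +0.97 − (0.0592/5)(-10.780) = +1.098 V.

+1.098 V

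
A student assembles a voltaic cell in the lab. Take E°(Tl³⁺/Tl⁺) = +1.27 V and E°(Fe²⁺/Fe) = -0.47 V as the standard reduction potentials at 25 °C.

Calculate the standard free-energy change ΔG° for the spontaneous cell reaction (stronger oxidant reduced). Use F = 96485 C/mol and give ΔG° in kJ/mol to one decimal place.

-335.8 kJ/mol

Tl³⁺/Tl⁺ (E° = +1.27 V) is the cathode; Fe²⁺/Fe (E° = -0.47 V) is the anode, so E°cell = +1.74 V.
Balancing electrons gives n = 2 (lcm of 2 and 2).
ΔG° = −nFE° = −(2)(96485)(+1.74) = -335,768 J = -335.8 kJ/mol.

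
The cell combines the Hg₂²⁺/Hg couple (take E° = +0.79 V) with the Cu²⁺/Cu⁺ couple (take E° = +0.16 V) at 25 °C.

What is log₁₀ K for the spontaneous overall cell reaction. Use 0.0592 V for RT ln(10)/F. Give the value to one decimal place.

Cathode: Hg₂²⁺/Hg; anode: Cu²⁺/Cu⁺. E°cell = +0.63 V, n = 2.
log K = nE°cell / 0.0592 = (2)(+0.63) / 0.0592 = 21.3.

21.3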